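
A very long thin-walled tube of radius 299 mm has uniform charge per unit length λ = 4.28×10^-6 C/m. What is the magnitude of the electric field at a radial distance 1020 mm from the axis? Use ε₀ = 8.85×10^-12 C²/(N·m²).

E = 7.55e4 N/C

Choose a coaxial cylinder of radius r = 1020 mm (arbitrary length L) as the Gaussian surface (r > 299 mm).
The full line charge is enclosed: λ_enc = 4.28e-6 C/m.
Gauss's law: E·2πrL = λ_enc L/ε₀.
E = |λ_enc|/(2πε₀r) = (4.28×10^-6)/(2π·8.85×10^-12·1.02) = 7.55×10^4 N/C.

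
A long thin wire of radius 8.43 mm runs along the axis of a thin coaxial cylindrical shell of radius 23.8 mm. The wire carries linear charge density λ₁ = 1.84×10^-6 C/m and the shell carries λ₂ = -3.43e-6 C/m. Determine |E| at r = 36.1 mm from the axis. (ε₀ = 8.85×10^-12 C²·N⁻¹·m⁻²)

Choose a coaxial cylinder of radius r = 36.1 mm (arbitrary length L) as the Gaussian surface (r > 23.8 mm, enclosing both).
λ_enc = λ₁ + λ₂ = (1.84e-6) + (-3.43×10^-6) = -1.59e-6 C/m.
Gauss's law: E·2πrL = λ_enc L/ε₀.
E = |λ_enc|/(2πε₀r) = (1.59e-6)/(2π·8.85×10^-12·0.0361) = 7.92×10^5 N/C.

E = 7.92×10^5 N/C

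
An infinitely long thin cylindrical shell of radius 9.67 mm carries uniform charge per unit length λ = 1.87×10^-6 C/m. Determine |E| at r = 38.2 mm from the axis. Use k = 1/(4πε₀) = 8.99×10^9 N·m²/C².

By cylindrical symmetry E is radial; use a coaxial Gaussian cylinder of radius 38.2 mm and length L (r > 9.67 mm).
The full line charge is enclosed: λ_enc = 1.87×10^-6 C/m.
Since E is radial and uniform over the curved surface, Φ = E·2πrL = Q_enc/ε₀ = λ_enc L/ε₀.
E = 2k|λ_enc|/r = 2(8.99×10^9)(1.87×10^-6)/(0.0382) = 8.80×10^5 N/C.

E ≈ 8.80×10^5 V/m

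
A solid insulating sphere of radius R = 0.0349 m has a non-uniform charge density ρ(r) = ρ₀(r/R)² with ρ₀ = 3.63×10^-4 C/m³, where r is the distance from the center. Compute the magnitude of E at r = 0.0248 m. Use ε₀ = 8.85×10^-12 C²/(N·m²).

Symmetry ⇒ E = E(r) r̂. Gaussian sphere of radius r = 0.0248 m (r < R).
Integrate the density: Q_enc = 4π ∫₀^r ρ₀(r'/R)^2 r'² dr' = 4πρ₀ r^5/(5·R²) = 7.027e-9 C.
Applying ∮E·dA = Q_enc/ε₀ with Φ = E(4πr²):
E = |Q_enc|/(4πε₀r²) = (7.027×10^-9)/(4π·8.85×10^-12·(0.0248)²) = 1.03×10^5 N/C.

E = 1.03×10^5 N/C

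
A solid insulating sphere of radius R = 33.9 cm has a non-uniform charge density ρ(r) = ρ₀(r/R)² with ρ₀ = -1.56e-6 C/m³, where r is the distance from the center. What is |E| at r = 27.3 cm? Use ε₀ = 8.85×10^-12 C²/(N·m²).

Take a concentric spherical Gaussian surface of radius r = 27.3 cm (r < R).
Integrate the density: Q_enc = 4π ∫₀^r ρ₀(r'/R)^2 r'² dr' = 4πρ₀ r^5/(5·R²) = -5.173×10^-8 C.
Applying ∮E·dA = Q_enc/ε₀ with Φ = E(4πr²):
E = |Q_enc|/(4πε₀r²) = (5.173×10^-8)/(4π·8.85×10^-12·(0.273)²) = 6.24×10^3 N/C.

|E| = 6.24×10^3 N/C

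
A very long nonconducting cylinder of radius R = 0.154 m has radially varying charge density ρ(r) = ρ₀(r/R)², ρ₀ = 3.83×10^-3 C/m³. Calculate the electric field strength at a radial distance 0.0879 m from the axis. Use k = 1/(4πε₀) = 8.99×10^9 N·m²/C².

3.10×10^6 V/m

By cylindrical symmetry E is radial; use a coaxial Gaussian cylinder of radius 0.0879 m and length L (r < R).
Integrating ρ over the cross-section to radius r: λ_enc = (2πρ₀/R²) ∫₀^r r'^3 dr' = 2πρ₀ r^4/(4·R²) = 1.514×10^-5 C/m.
Since E is radial and uniform over the curved surface, Φ = E·2πrL = Q_enc/ε₀ = λ_enc L/ε₀.
E = 2k|λ_enc|/r = 2(8.99×10^9)(1.514×10^-5)/(0.0879) = 3.10×10^6 N/C.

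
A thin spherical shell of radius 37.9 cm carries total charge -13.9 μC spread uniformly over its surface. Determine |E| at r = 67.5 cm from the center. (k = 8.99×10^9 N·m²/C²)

2.74×10^5 N/C

Use a concentric Gaussian sphere at r = 67.5 cm (r > 37.9 cm).
The entire shell is enclosed: Q_enc = -1.39×10^-5 C.
Gauss's law: E·4πr² = Q_enc/ε₀.
E = k|Q_enc|/r² = (8.99×10^9)(1.39e-5)/(0.675)² = 2.74×10^5 N/C.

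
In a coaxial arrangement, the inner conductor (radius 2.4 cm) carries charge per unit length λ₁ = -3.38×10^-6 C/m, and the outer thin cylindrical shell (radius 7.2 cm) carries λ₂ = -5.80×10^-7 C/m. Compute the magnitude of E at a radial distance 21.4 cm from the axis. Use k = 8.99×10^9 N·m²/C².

3.33×10^5 N/C

Coaxial Gaussian cylinder, radius r = 21.4 cm, length L (r > 7.2 cm, enclosing both).
λ_enc = λ₁ + λ₂ = (-3.38×10^-6) + (-5.80×10^-7) = -3.96×10^-6 C/m.
Gauss's law: E·2πrL = λ_enc L/ε₀.
E = 2k|λ_enc|/r = 2(8.99×10^9)(3.96×10^-6)/(0.214) = 3.33×10^5 N/C.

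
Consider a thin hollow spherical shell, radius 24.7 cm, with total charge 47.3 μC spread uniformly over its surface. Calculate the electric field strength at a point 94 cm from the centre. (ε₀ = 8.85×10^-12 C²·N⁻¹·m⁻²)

Take a concentric spherical Gaussian surface of radius r = 94 cm (r > 24.7 cm).
The entire shell is enclosed: Q_enc = 4.73×10^-5 C.
Applying ∮E·dA = Q_enc/ε₀ with Φ = E(4πr²):
E = |Q_enc|/(4πε₀r²) = (4.73e-5)/(4π·8.85×10^-12·(0.94)²) = 4.81×10^5 N/C.

|E| = 4.81e5 V/m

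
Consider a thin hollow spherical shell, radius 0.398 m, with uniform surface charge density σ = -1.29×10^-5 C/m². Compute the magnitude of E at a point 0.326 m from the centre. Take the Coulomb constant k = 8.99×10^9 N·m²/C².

E = 0

By spherical symmetry E is radial; choose a Gaussian sphere of radius r = 0.326 m (inside the shell, r < 0.398 m).
No charge lies within this surface, so Q_enc = 0 and Gauss's law gives E·4πr² = 0 ⇒ E = 0.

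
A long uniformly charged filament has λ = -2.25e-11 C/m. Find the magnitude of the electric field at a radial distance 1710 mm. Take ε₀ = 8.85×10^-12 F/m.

Take a coaxial cylindrical Gaussian surface of radius r = 1710 mm and length L.
Q_enc = λL, so λ_enc = -2.25×10^-11 C/m.
Since E is radial and uniform over the curved surface, Φ = E·2πrL = Q_enc/ε₀ = λ_enc L/ε₀.
E = |λ_enc|/(2πε₀r) = (2.25×10^-11)/(2π·8.85×10^-12·1.71) = 0.237 N/C.

0.237 V/m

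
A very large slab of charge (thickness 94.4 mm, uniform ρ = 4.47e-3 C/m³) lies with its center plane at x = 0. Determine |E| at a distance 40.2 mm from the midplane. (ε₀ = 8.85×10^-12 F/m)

|E| = 2.03e7 V/m

By symmetry E is perpendicular to the slab. A Gaussian pillbox from −40.2 mm to +40.2 mm (face area A) lies entirely within the slab.
Q_enc = ρ·(2x)·A and flux = 2EA, so 2EA = 2ρxA/ε₀ ⇒ E = |ρ|x/ε₀.
E = (4.47×10^-3)(0.0402)/(8.85×10^-12) = 2.03×10^7 N/C.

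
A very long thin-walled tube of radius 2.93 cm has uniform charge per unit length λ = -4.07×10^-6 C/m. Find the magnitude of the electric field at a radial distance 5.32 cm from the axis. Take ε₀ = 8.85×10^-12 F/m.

Coaxial Gaussian cylinder, radius r = 5.32 cm, length L (r > 2.93 cm).
The full line charge is enclosed: λ_enc = -4.07e-6 C/m.
Gauss's law: E·2πrL = λ_enc L/ε₀.
E = |λ_enc|/(2πε₀r) = (4.07×10^-6)/(2π·8.85×10^-12·0.0532) = 1.38e6 N/C.

|E| = 1.38e6 N/C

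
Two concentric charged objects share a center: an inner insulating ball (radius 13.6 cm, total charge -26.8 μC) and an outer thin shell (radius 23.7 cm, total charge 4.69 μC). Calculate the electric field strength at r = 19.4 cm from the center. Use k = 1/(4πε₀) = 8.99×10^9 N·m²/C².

|E| ≈ 6.40×10^6 V/m

Symmetry ⇒ E = E(r) r̂. Gaussian sphere of radius r = 19.4 cm (between the bodies, 13.6 cm < r < 23.7 cm).
Only the inner charge is enclosed; the outer shell contributes nothing inside itself. Q_enc = -26.8 μC = -2.68e-5 C.
By Gauss's law, ∮E·dA = E·4πr² = Q_enc/ε₀.
E = k|Q_enc|/r² = (8.99×10^9)(2.68×10^-5)/(0.194)² = 6.40e6 N/C.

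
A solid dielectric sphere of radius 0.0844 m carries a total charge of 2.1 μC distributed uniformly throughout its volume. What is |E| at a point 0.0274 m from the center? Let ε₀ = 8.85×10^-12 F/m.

|E| ≈ 8.61×10^5 N/C

By spherical symmetry E is radial; choose a Gaussian sphere of radius r = 0.0274 m (r < R).
Only the charge within r is enclosed: Q_enc = Q·(r/R)³ = (2.1 μC)·(0.0274 m/0.0844 m)³ = 7.185×10^-8 C.
By Gauss's law, ∮E·dA = E·4πr² = Q_enc/ε₀.
E = |Q_enc|/(4πε₀r²) = (7.185e-8)/(4π·8.85×10^-12·(0.0274)²) = 8.61×10^5 N/C.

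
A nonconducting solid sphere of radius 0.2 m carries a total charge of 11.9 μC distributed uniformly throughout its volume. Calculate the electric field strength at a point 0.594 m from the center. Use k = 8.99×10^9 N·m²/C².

Use a concentric Gaussian sphere at r = 0.594 m (r > R, so the entire charge is enclosed).
Q_enc = 11.9 μC = 1.19×10^-5 C.
Gauss's law: E·4πr² = Q_enc/ε₀.
E = k|Q_enc|/r² = (8.99×10^9)(1.19×10^-5)/(0.594)² = 3.03×10^5 N/C.

|E| ≈ 3.03e5 N/C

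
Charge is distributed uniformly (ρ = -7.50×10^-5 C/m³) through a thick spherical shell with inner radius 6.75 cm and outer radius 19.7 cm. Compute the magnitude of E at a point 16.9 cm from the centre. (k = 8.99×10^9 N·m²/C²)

|E| = 4.47e5 V/m

Take a concentric spherical Gaussian surface of radius r = 16.9 cm (within the shell material, 6.75 cm < r < 19.7 cm).
Only the shell between 6.75 cm and r is enclosed: Q_enc = ρ·(4π/3)(r³ − a³) = (-7.50e-5)·(4π/3)·((0.169)³ − (0.0675)³) = -1.42e-6 C.
By Gauss's law, ∮E·dA = E·4πr² = Q_enc/ε₀.
E = k|Q_enc|/r² = (8.99×10^9)(1.42×10^-6)/(0.169)² = 4.47×10^5 N/C.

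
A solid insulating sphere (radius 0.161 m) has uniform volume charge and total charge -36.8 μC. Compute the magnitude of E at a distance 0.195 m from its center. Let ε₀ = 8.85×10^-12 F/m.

By spherical symmetry E is radial; choose a Gaussian sphere of radius r = 0.195 m (r > R, so the entire charge is enclosed).
Q_enc = -36.8 μC = -3.68×10^-5 C.
Applying ∮E·dA = Q_enc/ε₀ with Φ = E(4πr²):
E = |Q_enc|/(4πε₀r²) = (3.68×10^-5)/(4π·8.85×10^-12·(0.195)²) = 8.70×10^6 N/C.

E ≈ 8.70×10^6 N/C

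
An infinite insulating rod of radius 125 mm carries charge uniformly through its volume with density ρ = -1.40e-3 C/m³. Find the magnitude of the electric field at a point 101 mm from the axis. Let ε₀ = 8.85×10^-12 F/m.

Choose a coaxial cylinder of radius r = 101 mm (arbitrary length L) as the Gaussian surface (r < R).
Charge inside radius r per length L is ρ·πr²·L, so λ_enc = ρπr² = -4.487×10^-5 C/m.
Applying ∮E·dA = Q_enc/ε₀ with the end caps contributing no flux:
E = |λ_enc|/(2πε₀r) = (4.487e-5)/(2π·8.85×10^-12·0.101) = 7.99×10^6 N/C.

7.99×10^6 N/C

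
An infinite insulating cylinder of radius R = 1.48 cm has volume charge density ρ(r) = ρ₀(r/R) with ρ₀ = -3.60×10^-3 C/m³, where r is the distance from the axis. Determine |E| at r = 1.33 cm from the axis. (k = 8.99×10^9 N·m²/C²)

Coaxial Gaussian cylinder, radius r = 1.33 cm, length L (r < R).
λ_enc = ∫₀^r ρ(r')·2πr' dr' = (2πρ₀/R)·r^3/3 = -1.199×10^-6 C/m.
Gauss's law: E·2πrL = λ_enc L/ε₀.
E = 2k|λ_enc|/r = 2(8.99×10^9)(1.199×10^-6)/(0.0133) = 1.62×10^6 N/C.

|E| = 1.62×10^6 N/C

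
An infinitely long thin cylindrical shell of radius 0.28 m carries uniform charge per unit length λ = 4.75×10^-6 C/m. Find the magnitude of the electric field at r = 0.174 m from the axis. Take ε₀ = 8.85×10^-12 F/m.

E = 0 (no enclosed charge)

By cylindrical symmetry E is radial; use a coaxial Gaussian cylinder of radius 0.174 m and length L (r < 0.28 m, inside the shell).
All the surface charge lies outside this cylinder: Q_enc = 0, hence E = 0.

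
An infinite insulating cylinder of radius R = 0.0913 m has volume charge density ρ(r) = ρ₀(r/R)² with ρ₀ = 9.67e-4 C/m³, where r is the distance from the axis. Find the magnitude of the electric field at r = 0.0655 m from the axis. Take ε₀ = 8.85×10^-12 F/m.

9.21×10^5 V/m

Choose a coaxial cylinder of radius r = 0.0655 m (arbitrary length L) as the Gaussian surface (r < R).
λ_enc = ∫₀^r ρ(r')·2πr' dr' = (2πρ₀/R²)·r^4/4 = 3.354e-6 C/m.
Gauss's law: E·2πrL = λ_enc L/ε₀.
E = |λ_enc|/(2πε₀r) = (3.354×10^-6)/(2π·8.85×10^-12·0.0655) = 9.21×10^5 N/C.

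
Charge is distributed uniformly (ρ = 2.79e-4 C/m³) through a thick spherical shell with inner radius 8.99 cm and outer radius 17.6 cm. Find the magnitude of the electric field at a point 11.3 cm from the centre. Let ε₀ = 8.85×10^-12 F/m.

Use a concentric Gaussian sphere at r = 11.3 cm (within the shell material, 8.99 cm < r < 17.6 cm).
Only the shell between 8.99 cm and r is enclosed: Q_enc = ρ·(4π/3)(r³ − a³) = (2.79×10^-4)·(4π/3)·((0.113)³ − (0.0899)³) = 8.371×10^-7 C.
Gauss's law: E·4πr² = Q_enc/ε₀.
E = |Q_enc|/(4πε₀r²) = (8.371e-7)/(4π·8.85×10^-12·(0.113)²) = 5.90×10^5 N/C.

E = 5.90×10^5 N/C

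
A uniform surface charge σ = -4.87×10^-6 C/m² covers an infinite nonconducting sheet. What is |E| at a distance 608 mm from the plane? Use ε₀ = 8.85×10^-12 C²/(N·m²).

|E| ≈ 2.75×10^5 V/m

Choose a cylindrical pillbox piercing the sheet, end faces (area A) parallel to it.
Only the two end caps contribute flux: Φ = 2EA. With Q_enc = σA, Gauss's law gives E = |σ|/(2ε₀).
E = |σ|/(2ε₀) = (4.87×10^-6)/(2·8.85×10^-12) = 2.75e5 N/C.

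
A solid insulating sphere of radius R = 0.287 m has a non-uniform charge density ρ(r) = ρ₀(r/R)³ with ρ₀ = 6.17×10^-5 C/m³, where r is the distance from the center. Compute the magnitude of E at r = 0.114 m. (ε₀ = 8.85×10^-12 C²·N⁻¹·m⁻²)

E ≈ 8.30×10^3 V/m

Use a concentric Gaussian sphere at r = 0.114 m (r < R).
Q_enc = ∫₀^r ρ(r')·4πr'² dr' = (4πρ₀/R³) ∫₀^r r'^5 dr' = 4πρ₀ r^6/(6·R³) = 1.20e-8 C.
Applying ∮E·dA = Q_enc/ε₀ with Φ = E(4πr²):
E = |Q_enc|/(4πε₀r²) = (1.20×10^-8)/(4π·8.85×10^-12·(0.114)²) = 8.30×10^3 N/C.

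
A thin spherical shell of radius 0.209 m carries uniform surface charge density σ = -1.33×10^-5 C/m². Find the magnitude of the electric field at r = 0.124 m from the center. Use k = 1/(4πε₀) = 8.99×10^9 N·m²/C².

By spherical symmetry E is radial; choose a Gaussian sphere of radius r = 0.124 m (inside the shell, r < 0.209 m).
No charge lies within this surface, so Q_enc = 0 and Gauss's law gives E·4πr² = 0 ⇒ E = 0.

E = 0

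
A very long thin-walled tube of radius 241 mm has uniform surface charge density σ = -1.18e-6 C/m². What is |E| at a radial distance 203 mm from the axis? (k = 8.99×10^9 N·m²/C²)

By cylindrical symmetry E is radial; use a coaxial Gaussian cylinder of radius 203 mm and length L (r < 241 mm, inside the shell).
No charge is enclosed, so Gauss's law gives E·2πrL = 0 ⇒ E = 0.

E = 0 (no enclosed charge)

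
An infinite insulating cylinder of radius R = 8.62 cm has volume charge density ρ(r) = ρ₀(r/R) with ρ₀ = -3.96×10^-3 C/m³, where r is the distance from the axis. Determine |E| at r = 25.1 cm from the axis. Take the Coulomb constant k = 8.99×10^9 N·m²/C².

4.41e6 N/C

Choose a coaxial cylinder of radius r = 25.1 cm (arbitrary length L) as the Gaussian surface (r > R, full charge per length enclosed).
λ_enc = 2π ∫₀^R ρ₀(r'/R)^1 r' dr' = 2πρ₀R²/3 = -6.163×10^-5 C/m.
By Gauss's law (flux through the curved wall only), E·2πrL = λ_enc L/ε₀.
E = 2k|λ_enc|/r = 2(8.99×10^9)(6.163×10^-5)/(0.251) = 4.41e6 N/C.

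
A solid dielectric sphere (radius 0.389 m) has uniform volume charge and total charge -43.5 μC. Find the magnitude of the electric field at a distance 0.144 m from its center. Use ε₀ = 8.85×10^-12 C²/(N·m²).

Symmetry ⇒ E = E(r) r̂. Gaussian sphere of radius r = 0.144 m (r < R).
For a uniform sphere the enclosed fraction is (r/R)³, so Q_enc = (-43.5 μC)(0.144/0.389)³ = -2.207×10^-6 C.
By Gauss's law, ∮E·dA = E·4πr² = Q_enc/ε₀.
E = |Q_enc|/(4πε₀r²) = (2.207e-6)/(4π·8.85×10^-12·(0.144)²) = 9.57×10^5 N/C.

9.57e5 N/C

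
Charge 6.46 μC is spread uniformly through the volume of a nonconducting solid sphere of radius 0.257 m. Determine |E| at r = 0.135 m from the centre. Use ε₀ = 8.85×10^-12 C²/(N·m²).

By spherical symmetry E is radial; choose a Gaussian sphere of radius r = 0.135 m (r < R).
For a uniform sphere the enclosed fraction is (r/R)³, so Q_enc = (6.46 μC)(0.135/0.257)³ = 9.363×10^-7 C.
By Gauss's law, ∮E·dA = E·4πr² = Q_enc/ε₀.
E = |Q_enc|/(4πε₀r²) = (9.363×10^-7)/(4π·8.85×10^-12·(0.135)²) = 4.62×10^5 N/C.

|E| ≈ 4.62e5 N/C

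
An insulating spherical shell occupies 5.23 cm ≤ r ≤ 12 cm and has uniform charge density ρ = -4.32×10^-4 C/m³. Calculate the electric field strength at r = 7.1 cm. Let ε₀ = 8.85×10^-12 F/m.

|E| = 6.94×10^5 V/m

Symmetry ⇒ E = E(r) r̂. Gaussian sphere of radius r = 7.1 cm (within the shell material, 5.23 cm < r < 12 cm).
Enclosed charge is the volume from a to r: Q_enc = (4π/3)ρ(r³ − a³) = -3.888e-7 C.
By Gauss's law, ∮E·dA = E·4πr² = Q_enc/ε₀.
E = |Q_enc|/(4πε₀r²) = (3.888×10^-7)/(4π·8.85×10^-12·(0.071)²) = 6.94×10^5 N/C.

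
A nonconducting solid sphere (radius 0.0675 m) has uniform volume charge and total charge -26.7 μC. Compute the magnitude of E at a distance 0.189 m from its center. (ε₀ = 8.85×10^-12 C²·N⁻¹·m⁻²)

By spherical symmetry E is radial; choose a Gaussian sphere of radius r = 0.189 m (r > R, so the entire charge is enclosed).
Q_enc = -26.7 μC = -2.67×10^-5 C.
Since E is radial and uniform over the Gaussian sphere, Φ = E·4πr² = Q_enc/ε₀.
E = |Q_enc|/(4πε₀r²) = (2.67e-5)/(4π·8.85×10^-12·(0.189)²) = 6.72×10^6 N/C.

|E| = 6.72×10^6 N/C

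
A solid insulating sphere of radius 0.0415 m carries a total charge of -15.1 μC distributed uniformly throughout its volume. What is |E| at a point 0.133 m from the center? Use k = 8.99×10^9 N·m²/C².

By spherical symmetry E is radial; choose a Gaussian sphere of radius r = 0.133 m (r > R, so the entire charge is enclosed).
Q_enc = -15.1 μC = -1.51×10^-5 C.
Since E is radial and uniform over the Gaussian sphere, Φ = E·4πr² = Q_enc/ε₀.
E = k|Q_enc|/r² = (8.99×10^9)(1.51×10^-5)/(0.133)² = 7.67e6 N/C.

|E| = 7.67×10^6 V/m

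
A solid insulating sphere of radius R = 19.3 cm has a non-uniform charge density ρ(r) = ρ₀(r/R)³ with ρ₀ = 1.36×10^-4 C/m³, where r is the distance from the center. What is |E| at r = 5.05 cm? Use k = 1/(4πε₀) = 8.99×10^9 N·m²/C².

Use a concentric Gaussian sphere at r = 5.05 cm (r < R).
Q_enc = ∫₀^r ρ(r')·4πr'² dr' = (4πρ₀/R³) ∫₀^r r'^5 dr' = 4πρ₀ r^6/(6·R³) = 6.572×10^-10 C.
Gauss's law: E·4πr² = Q_enc/ε₀.
E = k|Q_enc|/r² = (8.99×10^9)(6.572e-10)/(0.0505)² = 2.32×10^3 N/C.

E = 2.32×10^3 V/m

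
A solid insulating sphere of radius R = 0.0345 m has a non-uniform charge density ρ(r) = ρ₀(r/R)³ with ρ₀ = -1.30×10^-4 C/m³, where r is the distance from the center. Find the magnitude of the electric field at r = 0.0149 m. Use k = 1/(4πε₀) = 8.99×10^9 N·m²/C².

|E| = 2.94×10^3 N/C

Symmetry ⇒ E = E(r) r̂. Gaussian sphere of radius r = 0.0149 m (r < R).
Q_enc = ∫₀^r ρ(r')·4πr'² dr' = (4πρ₀/R³) ∫₀^r r'^5 dr' = 4πρ₀ r^6/(6·R³) = -7.255e-11 C.
By Gauss's law, ∮E·dA = E·4πr² = Q_enc/ε₀.
E = k|Q_enc|/r² = (8.99×10^9)(7.255e-11)/(0.0149)² = 2.94×10^3 N/C.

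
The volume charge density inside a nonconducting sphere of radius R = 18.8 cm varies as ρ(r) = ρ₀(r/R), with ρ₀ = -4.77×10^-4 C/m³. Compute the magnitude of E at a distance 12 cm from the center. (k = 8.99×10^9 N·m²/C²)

|E| ≈ 1.03e6 N/C

Take a concentric spherical Gaussian surface of radius r = 12 cm (r < R).
Integrate the density: Q_enc = 4π ∫₀^r ρ₀(r'/R)^1 r'² dr' = 4πρ₀ r^4/(4·R) = -1.653×10^-6 C.
Since E is radial and uniform over the Gaussian sphere, Φ = E·4πr² = Q_enc/ε₀.
E = k|Q_enc|/r² = (8.99×10^9)(1.653×10^-6)/(0.12)² = 1.03e6 N/C.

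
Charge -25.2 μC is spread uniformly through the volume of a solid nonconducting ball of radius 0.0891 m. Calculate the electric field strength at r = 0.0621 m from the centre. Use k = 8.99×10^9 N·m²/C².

By spherical symmetry E is radial; choose a Gaussian sphere of radius r = 0.0621 m (r < R).
For a uniform sphere the enclosed fraction is (r/R)³, so Q_enc = (-25.2 μC)(0.0621/0.0891)³ = -8.532×10^-6 C.
Gauss's law: E·4πr² = Q_enc/ε₀.
E = k|Q_enc|/r² = (8.99×10^9)(8.532×10^-6)/(0.0621)² = 1.99×10^7 N/C.

|E| = 1.99×10^7 N/C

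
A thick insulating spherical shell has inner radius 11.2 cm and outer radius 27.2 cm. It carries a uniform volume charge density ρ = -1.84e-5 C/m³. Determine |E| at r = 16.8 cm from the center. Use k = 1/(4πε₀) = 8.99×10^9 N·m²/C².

Use a concentric Gaussian sphere at r = 16.8 cm (within the shell material, 11.2 cm < r < 27.2 cm).
Only the shell between 11.2 cm and r is enclosed: Q_enc = ρ·(4π/3)(r³ − a³) = (-1.84e-5)·(4π/3)·((0.168)³ − (0.112)³) = -2.572×10^-7 C.
Applying ∮E·dA = Q_enc/ε₀ with Φ = E(4πr²):
E = k|Q_enc|/r² = (8.99×10^9)(2.572×10^-7)/(0.168)² = 8.19×10^4 N/C.

E = 8.19×10^4 N/C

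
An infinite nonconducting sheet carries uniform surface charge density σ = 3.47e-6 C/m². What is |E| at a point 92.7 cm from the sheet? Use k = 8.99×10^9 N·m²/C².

|E| ≈ 1.96×10^5 V/m

Choose a cylindrical pillbox piercing the sheet, end faces (area A) parallel to it.
Flux Φ = 2EA and Q_enc = σA, so 2EA = σA/ε₀ ⇒ E = |σ|/(2ε₀), independent of distance.
E = 2πk|σ| = 2π(8.99×10^9)(3.47×10^-6) = 1.96×10^5 N/C.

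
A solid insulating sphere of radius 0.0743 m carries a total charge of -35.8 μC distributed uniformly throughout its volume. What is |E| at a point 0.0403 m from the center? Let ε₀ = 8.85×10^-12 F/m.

|E| = 3.16×10^7 N/C

Use a concentric Gaussian sphere at r = 0.0403 m (r < R).
For a uniform sphere the enclosed fraction is (r/R)³, so Q_enc = (-35.8 μC)(0.0403/0.0743)³ = -5.713×10^-6 C.
Applying ∮E·dA = Q_enc/ε₀ with Φ = E(4πr²):
E = |Q_enc|/(4πε₀r²) = (5.713×10^-6)/(4π·8.85×10^-12·(0.0403)²) = 3.16×10^7 N/C.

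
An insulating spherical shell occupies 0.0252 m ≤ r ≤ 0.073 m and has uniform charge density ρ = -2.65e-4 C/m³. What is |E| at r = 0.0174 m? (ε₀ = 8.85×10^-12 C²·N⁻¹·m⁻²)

E = 0

By spherical symmetry E is radial; choose a Gaussian sphere of radius r = 0.0174 m (r < 0.0252 m, inside the empty cavity).
No charge is enclosed, so by Gauss's law E·4πr² = 0 ⇒ E = 0.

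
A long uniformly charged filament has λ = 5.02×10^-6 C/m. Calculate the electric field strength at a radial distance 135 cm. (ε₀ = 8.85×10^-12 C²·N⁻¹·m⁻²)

Take a coaxial cylindrical Gaussian surface of radius r = 135 cm and length L.
Q_enc = λL, so λ_enc = 5.02×10^-6 C/m.
Gauss's law: E·2πrL = λ_enc L/ε₀.
E = |λ_enc|/(2πε₀r) = (5.02×10^-6)/(2π·8.85×10^-12·1.35) = 6.69×10^4 N/C.

6.69×10^4 N/C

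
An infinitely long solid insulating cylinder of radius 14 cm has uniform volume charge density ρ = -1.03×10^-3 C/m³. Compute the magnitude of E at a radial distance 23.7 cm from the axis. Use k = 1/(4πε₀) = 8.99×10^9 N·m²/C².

By cylindrical symmetry E is radial; use a coaxial Gaussian cylinder of radius 23.7 cm and length L (r > 14 cm, full cross-section enclosed).
λ_enc = ρ·πR² = (-1.03×10^-3)π(0.14)² = -6.342e-5 C/m.
Since E is radial and uniform over the curved surface, Φ = E·2πrL = Q_enc/ε₀ = λ_enc L/ε₀.
E = 2k|λ_enc|/r = 2(8.99×10^9)(6.342×10^-5)/(0.237) = 4.81×10^6 N/C.

|E| = 4.81×10^6 N/C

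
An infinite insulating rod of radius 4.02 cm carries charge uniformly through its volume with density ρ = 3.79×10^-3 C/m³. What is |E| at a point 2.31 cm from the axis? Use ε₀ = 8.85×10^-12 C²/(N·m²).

Choose a coaxial cylinder of radius r = 2.31 cm (arbitrary length L) as the Gaussian surface (r < R).
Enclosed charge per unit length: λ_enc = ρ·πr² = (3.79×10^-3)π(0.0231)² = 6.354e-6 C/m.
Gauss's law: E·2πrL = λ_enc L/ε₀.
E = |λ_enc|/(2πε₀r) = (6.354×10^-6)/(2π·8.85×10^-12·0.0231) = 4.95×10^6 N/C.

4.95×10^6 N/C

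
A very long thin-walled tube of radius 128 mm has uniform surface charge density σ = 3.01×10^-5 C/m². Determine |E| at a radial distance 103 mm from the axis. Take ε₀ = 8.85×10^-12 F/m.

Take a coaxial cylindrical Gaussian surface of radius r = 103 mm and length L (r < 128 mm, inside the shell).
No charge is enclosed, so Gauss's law gives E·2πrL = 0 ⇒ E = 0.

|E| = 0 N/C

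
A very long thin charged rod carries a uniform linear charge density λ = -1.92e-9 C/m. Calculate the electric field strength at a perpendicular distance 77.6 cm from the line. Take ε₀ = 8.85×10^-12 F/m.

44.5 N/C

Choose a coaxial cylinder of radius r = 77.6 cm (arbitrary length L) as the Gaussian surface.
Q_enc = λL, so λ_enc = -1.92e-9 C/m.
By Gauss's law (flux through the curved wall only), E·2πrL = λ_enc L/ε₀.
E = |λ_enc|/(2πε₀r) = (1.92×10^-9)/(2π·8.85×10^-12·0.776) = 44.5 N/C.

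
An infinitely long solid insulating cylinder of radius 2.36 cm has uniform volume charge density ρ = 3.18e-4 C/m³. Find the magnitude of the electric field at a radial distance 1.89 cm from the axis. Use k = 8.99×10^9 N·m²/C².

3.39×10^5 V/m

Take a coaxial cylindrical Gaussian surface of radius r = 1.89 cm and length L (r < R).
Charge inside radius r per length L is ρ·πr²·L, so λ_enc = ρπr² = 3.569×10^-7 C/m.
Gauss's law: E·2πrL = λ_enc L/ε₀.
E = 2k|λ_enc|/r = 2(8.99×10^9)(3.569e-7)/(0.0189) = 3.39×10^5 N/C.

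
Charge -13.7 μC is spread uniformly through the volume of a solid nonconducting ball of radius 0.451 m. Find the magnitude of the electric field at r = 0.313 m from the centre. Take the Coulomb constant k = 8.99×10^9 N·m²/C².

Take a concentric spherical Gaussian surface of radius r = 0.313 m (r < R).
For a uniform sphere the enclosed fraction is (r/R)³, so Q_enc = (-13.7 μC)(0.313/0.451)³ = -4.58e-6 C.
By Gauss's law, ∮E·dA = E·4πr² = Q_enc/ε₀.
E = k|Q_enc|/r² = (8.99×10^9)(4.58e-6)/(0.313)² = 4.20e5 N/C.

|E| = 4.20×10^5 V/m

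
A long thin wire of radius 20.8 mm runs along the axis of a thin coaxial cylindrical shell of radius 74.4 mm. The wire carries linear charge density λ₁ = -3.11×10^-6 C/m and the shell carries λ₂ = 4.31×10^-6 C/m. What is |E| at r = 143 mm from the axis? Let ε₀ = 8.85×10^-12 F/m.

|E| ≈ 1.51×10^5 V/m

By cylindrical symmetry E is radial; use a coaxial Gaussian cylinder of radius 143 mm and length L (r > 74.4 mm, enclosing both).
λ_enc = λ₁ + λ₂ = (-3.11e-6) + (4.31×10^-6) = 1.20×10^-6 C/m.
Gauss's law: E·2πrL = λ_enc L/ε₀.
E = |λ_enc|/(2πε₀r) = (1.20×10^-6)/(2π·8.85×10^-12·0.143) = 1.51×10^5 N/C.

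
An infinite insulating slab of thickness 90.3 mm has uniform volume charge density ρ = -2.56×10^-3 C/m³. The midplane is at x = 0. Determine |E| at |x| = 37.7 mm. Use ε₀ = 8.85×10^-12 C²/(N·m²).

1.09×10^7 V/m

By symmetry E is perpendicular to the slab. A Gaussian pillbox from −37.7 mm to +37.7 mm (face area A) lies entirely within the slab.
Q_enc = ρ·(2x)·A and flux = 2EA, so 2EA = 2ρxA/ε₀ ⇒ E = |ρ|x/ε₀.
E = (2.56×10^-3)(0.0377)/(8.85×10^-12) = 1.09×10^7 N/C.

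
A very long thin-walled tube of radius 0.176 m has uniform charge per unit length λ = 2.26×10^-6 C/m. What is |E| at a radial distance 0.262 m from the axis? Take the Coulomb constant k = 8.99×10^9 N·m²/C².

Take a coaxial cylindrical Gaussian surface of radius r = 0.262 m and length L (r > 0.176 m).
The full line charge is enclosed: λ_enc = 2.26e-6 C/m.
Since E is radial and uniform over the curved surface, Φ = E·2πrL = Q_enc/ε₀ = λ_enc L/ε₀.
E = 2k|λ_enc|/r = 2(8.99×10^9)(2.26e-6)/(0.262) = 1.55×10^5 N/C.

E = 1.55e5 N/C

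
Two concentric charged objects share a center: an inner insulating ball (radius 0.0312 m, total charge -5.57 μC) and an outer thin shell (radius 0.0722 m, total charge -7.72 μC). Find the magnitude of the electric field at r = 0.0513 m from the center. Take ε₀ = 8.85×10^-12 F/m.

E = 1.90×10^7 N/C

Take a concentric spherical Gaussian surface of radius r = 0.0513 m (between the bodies, 0.0312 m < r < 0.0722 m).
The shell at 0.0722 m lies outside the Gaussian surface, so Q_enc = -5.57 μC = -5.57×10^-6 C.
Since E is radial and uniform over the Gaussian sphere, Φ = E·4πr² = Q_enc/ε₀.
E = |Q_enc|/(4πε₀r²) = (5.57×10^-6)/(4π·8.85×10^-12·(0.0513)²) = 1.90×10^7 N/C.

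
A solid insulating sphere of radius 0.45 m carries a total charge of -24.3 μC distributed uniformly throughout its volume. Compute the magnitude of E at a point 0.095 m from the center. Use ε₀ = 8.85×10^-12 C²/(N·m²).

2.28e5 N/C

By spherical symmetry E is radial; choose a Gaussian sphere of radius r = 0.095 m (r < R).
Only the charge within r is enclosed: Q_enc = Q·(r/R)³ = (-24.3 μC)·(0.095 m/0.45 m)³ = -2.286e-7 C.
Since E is radial and uniform over the Gaussian sphere, Φ = E·4πr² = Q_enc/ε₀.
E = |Q_enc|/(4πε₀r²) = (2.286×10^-7)/(4π·8.85×10^-12·(0.095)²) = 2.28×10^5 N/C.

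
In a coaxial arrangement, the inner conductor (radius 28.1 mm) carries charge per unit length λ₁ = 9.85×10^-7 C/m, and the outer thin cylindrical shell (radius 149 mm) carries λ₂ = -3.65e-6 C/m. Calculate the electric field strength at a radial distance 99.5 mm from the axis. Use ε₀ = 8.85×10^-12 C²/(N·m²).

1.78×10^5 N/C

By cylindrical symmetry E is radial; use a coaxial Gaussian cylinder of radius 99.5 mm and length L (between the conductors, 28.1 mm < r < 149 mm).
The shell at 149 mm lies outside the Gaussian surface, so λ_enc = λ₁ = 9.85×10^-7 C/m.
Since E is radial and uniform over the curved surface, Φ = E·2πrL = Q_enc/ε₀ = λ_enc L/ε₀.
E = |λ_enc|/(2πε₀r) = (9.85e-7)/(2π·8.85×10^-12·0.0995) = 1.78e5 N/C.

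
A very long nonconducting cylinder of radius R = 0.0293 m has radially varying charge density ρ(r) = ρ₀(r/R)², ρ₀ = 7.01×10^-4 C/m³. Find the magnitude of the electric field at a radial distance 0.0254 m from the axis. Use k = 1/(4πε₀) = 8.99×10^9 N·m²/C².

|E| = 3.78×10^5 N/C

By cylindrical symmetry E is radial; use a coaxial Gaussian cylinder of radius 0.0254 m and length L (r < R).
Integrating ρ over the cross-section to radius r: λ_enc = (2πρ₀/R²) ∫₀^r r'^3 dr' = 2πρ₀ r^4/(4·R²) = 5.339e-7 C/m.
Gauss's law: E·2πrL = λ_enc L/ε₀.
E = 2k|λ_enc|/r = 2(8.99×10^9)(5.339×10^-7)/(0.0254) = 3.78×10^5 N/C.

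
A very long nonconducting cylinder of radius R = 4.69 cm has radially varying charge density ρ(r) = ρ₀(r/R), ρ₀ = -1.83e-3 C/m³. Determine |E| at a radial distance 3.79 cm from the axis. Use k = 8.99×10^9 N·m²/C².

2.11×10^6 V/m

Take a coaxial cylindrical Gaussian surface of radius r = 3.79 cm and length L (r < R).
λ_enc = ∫₀^r ρ(r')·2πr' dr' = (2πρ₀/R)·r^3/3 = -4.449×10^-6 C/m.
By Gauss's law (flux through the curved wall only), E·2πrL = λ_enc L/ε₀.
E = 2k|λ_enc|/r = 2(8.99×10^9)(4.449×10^-6)/(0.0379) = 2.11×10^6 N/C.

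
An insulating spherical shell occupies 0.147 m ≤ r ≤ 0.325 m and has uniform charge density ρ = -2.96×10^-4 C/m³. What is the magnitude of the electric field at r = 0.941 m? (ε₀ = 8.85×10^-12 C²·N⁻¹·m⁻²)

3.92×10^5 N/C

Symmetry ⇒ E = E(r) r̂. Gaussian sphere of radius r = 0.941 m (r > 0.325 m, enclosing the whole shell).
Q_enc = ρ·(4π/3)(b³ − a³) = (-2.96e-4)·(4π/3)·((0.325)³ − (0.147)³) = -3.862×10^-5 C.
Applying ∮E·dA = Q_enc/ε₀ with Φ = E(4πr²):
E = |Q_enc|/(4πε₀r²) = (3.862e-5)/(4π·8.85×10^-12·(0.941)²) = 3.92e5 N/C.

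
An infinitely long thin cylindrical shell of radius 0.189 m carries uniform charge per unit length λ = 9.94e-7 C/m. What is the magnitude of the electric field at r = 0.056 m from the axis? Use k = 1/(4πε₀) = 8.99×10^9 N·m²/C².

E = 0

Take a coaxial cylindrical Gaussian surface of radius r = 0.056 m and length L (r < 0.189 m, inside the shell).
No charge is enclosed, so Gauss's law gives E·2πrL = 0 ⇒ E = 0.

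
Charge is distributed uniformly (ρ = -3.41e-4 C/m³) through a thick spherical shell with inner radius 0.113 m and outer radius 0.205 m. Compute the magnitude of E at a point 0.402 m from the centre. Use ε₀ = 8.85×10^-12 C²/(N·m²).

Take a concentric spherical Gaussian surface of radius r = 0.402 m (r > 0.205 m, enclosing the whole shell).
Q_enc = ρ·(4π/3)(b³ − a³) = (-3.41×10^-4)·(4π/3)·((0.205)³ − (0.113)³) = -1.024e-5 C.
Since E is radial and uniform over the Gaussian sphere, Φ = E·4πr² = Q_enc/ε₀.
E = |Q_enc|/(4πε₀r²) = (1.024e-5)/(4π·8.85×10^-12·(0.402)²) = 5.70×10^5 N/C.

|E| = 5.70×10^5 N/C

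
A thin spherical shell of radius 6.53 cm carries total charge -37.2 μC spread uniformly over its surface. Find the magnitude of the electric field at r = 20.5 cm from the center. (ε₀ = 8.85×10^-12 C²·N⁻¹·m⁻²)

Symmetry ⇒ E = E(r) r̂. Gaussian sphere of radius r = 20.5 cm (r > 6.53 cm).
The entire shell is enclosed: Q_enc = -3.72×10^-5 C.
Since E is radial and uniform over the Gaussian sphere, Φ = E·4πr² = Q_enc/ε₀.
E = |Q_enc|/(4πε₀r²) = (3.72×10^-5)/(4π·8.85×10^-12·(0.205)²) = 7.96×10^6 N/C.

|E| = 7.96×10^6 N/C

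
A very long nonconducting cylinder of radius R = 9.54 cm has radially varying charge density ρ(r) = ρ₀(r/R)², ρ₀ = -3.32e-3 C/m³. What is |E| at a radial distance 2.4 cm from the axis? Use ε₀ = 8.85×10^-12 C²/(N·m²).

By cylindrical symmetry E is radial; use a coaxial Gaussian cylinder of radius 2.4 cm and length L (r < R).
λ_enc = ∫₀^r ρ(r')·2πr' dr' = (2πρ₀/R²)·r^4/4 = -1.901×10^-7 C/m.
By Gauss's law (flux through the curved wall only), E·2πrL = λ_enc L/ε₀.
E = |λ_enc|/(2πε₀r) = (1.901×10^-7)/(2π·8.85×10^-12·0.024) = 1.42×10^5 N/C.

|E| ≈ 1.42×10^5 V/m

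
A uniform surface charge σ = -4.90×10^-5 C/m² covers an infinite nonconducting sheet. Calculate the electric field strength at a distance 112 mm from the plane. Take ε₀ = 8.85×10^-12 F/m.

By planar symmetry E is perpendicular to the sheet and uniform; use a Gaussian pillbox with flat faces of area A on each side of the sheet.
Only the two end caps contribute flux: Φ = 2EA. With Q_enc = σA, Gauss's law gives E = |σ|/(2ε₀).
E = |σ|/(2ε₀) = (4.90×10^-5)/(2·8.85×10^-12) = 2.77×10^6 N/C.

E = 2.77×10^6 N/C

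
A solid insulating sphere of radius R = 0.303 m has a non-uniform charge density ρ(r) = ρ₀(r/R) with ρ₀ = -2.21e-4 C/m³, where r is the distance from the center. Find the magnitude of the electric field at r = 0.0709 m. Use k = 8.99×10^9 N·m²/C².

Take a concentric spherical Gaussian surface of radius r = 0.0709 m (r < R).
Integrate the density: Q_enc = 4π ∫₀^r ρ₀(r'/R)^1 r'² dr' = 4πρ₀ r^4/(4·R) = -5.79×10^-8 C.
Since E is radial and uniform over the Gaussian sphere, Φ = E·4πr² = Q_enc/ε₀.
E = k|Q_enc|/r² = (8.99×10^9)(5.79×10^-8)/(0.0709)² = 1.04×10^5 N/C.

E = 1.04e5 N/C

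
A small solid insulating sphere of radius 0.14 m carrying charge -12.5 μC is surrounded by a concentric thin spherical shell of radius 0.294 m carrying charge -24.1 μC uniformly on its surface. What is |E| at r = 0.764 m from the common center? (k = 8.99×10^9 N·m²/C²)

E = 5.64×10^5 V/m

Symmetry ⇒ E = E(r) r̂. Gaussian sphere of radius r = 0.764 m (r > 0.294 m, enclosing both).
Q_enc = (-12.5 μC) + (-24.1 μC) = -3.66e-5 C.
Since E is radial and uniform over the Gaussian sphere, Φ = E·4πr² = Q_enc/ε₀.
E = k|Q_enc|/r² = (8.99×10^9)(3.66×10^-5)/(0.764)² = 5.64×10^5 N/C.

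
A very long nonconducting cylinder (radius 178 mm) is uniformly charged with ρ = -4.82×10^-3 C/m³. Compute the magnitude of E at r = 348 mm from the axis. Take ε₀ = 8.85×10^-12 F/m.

E = 2.48×10^7 N/C

Choose a coaxial cylinder of radius r = 348 mm (arbitrary length L) as the Gaussian surface (r > 178 mm, full cross-section enclosed).
λ_enc = ρ·πR² = (-4.82e-3)π(0.178)² = -4.798×10^-4 C/m.
Applying ∮E·dA = Q_enc/ε₀ with the end caps contributing no flux:
E = |λ_enc|/(2πε₀r) = (4.798×10^-4)/(2π·8.85×10^-12·0.348) = 2.48×10^7 N/C.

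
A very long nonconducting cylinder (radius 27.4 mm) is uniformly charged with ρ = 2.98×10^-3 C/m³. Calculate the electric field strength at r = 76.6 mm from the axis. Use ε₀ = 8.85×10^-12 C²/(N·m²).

|E| = 1.65×10^6 N/C

By cylindrical symmetry E is radial; use a coaxial Gaussian cylinder of radius 76.6 mm and length L (r > 27.4 mm, full cross-section enclosed).
λ_enc = ρ·πR² = (2.98×10^-3)π(0.0274)² = 7.029×10^-6 C/m.
By Gauss's law (flux through the curved wall only), E·2πrL = λ_enc L/ε₀.
E = |λ_enc|/(2πε₀r) = (7.029×10^-6)/(2π·8.85×10^-12·0.0766) = 1.65×10^6 N/C.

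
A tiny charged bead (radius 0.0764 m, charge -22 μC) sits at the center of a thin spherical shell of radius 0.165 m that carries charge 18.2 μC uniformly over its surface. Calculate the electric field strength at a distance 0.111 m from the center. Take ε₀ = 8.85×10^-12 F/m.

Symmetry ⇒ E = E(r) r̂. Gaussian sphere of radius r = 0.111 m (between the bodies, 0.0764 m < r < 0.165 m).
The shell at 0.165 m lies outside the Gaussian surface, so Q_enc = -22 μC = -2.20×10^-5 C.
Since E is radial and uniform over the Gaussian sphere, Φ = E·4πr² = Q_enc/ε₀.
E = |Q_enc|/(4πε₀r²) = (2.20×10^-5)/(4π·8.85×10^-12·(0.111)²) = 1.61×10^7 N/C.

E = 1.61e7 N/C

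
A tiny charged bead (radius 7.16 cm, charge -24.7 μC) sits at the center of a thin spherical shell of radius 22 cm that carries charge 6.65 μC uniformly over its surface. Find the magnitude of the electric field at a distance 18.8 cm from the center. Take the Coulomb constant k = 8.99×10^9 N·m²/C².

E = 6.28e6 N/C

Use a concentric Gaussian sphere at r = 18.8 cm (between the bodies, 7.16 cm < r < 22 cm).
The shell at 22 cm lies outside the Gaussian surface, so Q_enc = -24.7 μC = -2.47e-5 C.
Gauss's law: E·4πr² = Q_enc/ε₀.
E = k|Q_enc|/r² = (8.99×10^9)(2.47e-5)/(0.188)² = 6.28×10^6 N/C.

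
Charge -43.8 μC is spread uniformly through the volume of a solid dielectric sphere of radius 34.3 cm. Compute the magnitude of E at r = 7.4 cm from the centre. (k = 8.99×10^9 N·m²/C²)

E ≈ 7.22×10^5 V/m

By spherical symmetry E is radial; choose a Gaussian sphere of radius r = 7.4 cm (r < R).
Only the charge within r is enclosed: Q_enc = Q·(r/R)³ = (-43.8 μC)·(7.4 cm/34.3 cm)³ = -4.398e-7 C.
By Gauss's law, ∮E·dA = E·4πr² = Q_enc/ε₀.
E = k|Q_enc|/r² = (8.99×10^9)(4.398e-7)/(0.074)² = 7.22×10^5 N/C.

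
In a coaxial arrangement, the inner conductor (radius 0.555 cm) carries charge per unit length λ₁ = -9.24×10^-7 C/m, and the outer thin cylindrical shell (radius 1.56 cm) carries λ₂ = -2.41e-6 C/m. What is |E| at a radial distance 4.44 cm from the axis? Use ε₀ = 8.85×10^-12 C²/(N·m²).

Choose a coaxial cylinder of radius r = 4.44 cm (arbitrary length L) as the Gaussian surface (r > 1.56 cm, enclosing both).
λ_enc = λ₁ + λ₂ = (-9.24×10^-7) + (-2.41×10^-6) = -3.334×10^-6 C/m.
Applying ∮E·dA = Q_enc/ε₀ with the end caps contributing no flux:
E = |λ_enc|/(2πε₀r) = (3.334×10^-6)/(2π·8.85×10^-12·0.0444) = 1.35×10^6 N/C.

|E| = 1.35×10^6 V/m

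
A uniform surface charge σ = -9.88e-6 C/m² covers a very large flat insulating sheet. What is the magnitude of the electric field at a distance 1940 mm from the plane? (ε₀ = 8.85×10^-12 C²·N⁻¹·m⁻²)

The symmetry is planar: E is normal to the sheet and the same magnitude on both sides. Take a pillbox straddling the sheet with end-cap area A.
Flux Φ = 2EA and Q_enc = σA, so 2EA = σA/ε₀ ⇒ E = |σ|/(2ε₀), independent of distance.
E = |σ|/(2ε₀) = (9.88e-6)/(2·8.85×10^-12) = 5.58×10^5 N/C.

|E| = 5.58×10^5 N/C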